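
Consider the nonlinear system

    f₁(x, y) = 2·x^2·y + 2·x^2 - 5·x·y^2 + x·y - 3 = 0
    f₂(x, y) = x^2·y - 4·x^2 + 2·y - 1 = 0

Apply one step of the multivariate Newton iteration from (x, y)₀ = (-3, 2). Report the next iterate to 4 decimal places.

(-1.4739, 1.6988)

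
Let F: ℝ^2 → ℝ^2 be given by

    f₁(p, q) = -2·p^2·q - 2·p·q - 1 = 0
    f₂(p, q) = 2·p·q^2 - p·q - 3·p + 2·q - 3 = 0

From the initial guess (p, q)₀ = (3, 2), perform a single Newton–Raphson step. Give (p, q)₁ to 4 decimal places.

(1.4493, 1.7675)

At (3, 2): F = (-49.0000, 10.0000).
Jacobian J = [[-4·p·q - 2·q, -2·p^2 - 2·p], [2·q^2 - q - 3, 4·p·q - p + 2]].
At the point, J = [[-28.0000, -24.0000], [3.0000, 23.0000]] (det J = -572.0000).
Solving J·Δ = −F gives Δ = (-1.5507, -0.2325).
Then the next iterate is (p, q)₁ = (1.4493, 1.7675).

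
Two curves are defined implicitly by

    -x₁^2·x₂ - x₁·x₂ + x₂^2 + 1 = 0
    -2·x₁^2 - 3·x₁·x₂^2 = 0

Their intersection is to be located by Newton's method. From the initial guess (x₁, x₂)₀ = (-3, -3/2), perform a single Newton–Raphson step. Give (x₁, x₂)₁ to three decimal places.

(-1.757, -1.175)

At (-3, -3/2): F = (12.250, 2.250).
Jacobian J = [[-2·x₁·x₂ - x₂, -x₁^2 - x₁ + 2·x₂], [-4·x₁ - 3·x₂^2, -6·x₁·x₂]].
At the point, J = [[-7.500, -9.000], [5.250, -27.000]] (det J = 249.750).
Solving J·Δ = −F gives Δ = (1.243, 0.325).
Then the next iterate is (x₁, x₂)₁ = (-1.757, -1.175).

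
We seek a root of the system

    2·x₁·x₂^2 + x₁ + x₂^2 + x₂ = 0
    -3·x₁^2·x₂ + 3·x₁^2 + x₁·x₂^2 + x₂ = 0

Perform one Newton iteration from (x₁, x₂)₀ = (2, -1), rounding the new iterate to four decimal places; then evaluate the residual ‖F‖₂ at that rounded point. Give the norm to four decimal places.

7.4975

At (2, -1): F = (6.0000, 25.0000).
Jacobian J = [[2·x₂^2 + 1, 4·x₁·x₂ + 2·x₂ + 1], [-6·x₁·x₂ + 6·x₁ + x₂^2, -3·x₁^2 + 2·x₁·x₂ + 1]].
At the point, J = [[3.0000, -9.0000], [25.0000, -15.0000]] (det J = 180.0000).
Solving J·Δ = −F gives Δ = (-0.7500, 0.4167).
Then the next iterate is (x₁, x₂)₁ = (1.2500, -0.5833).
Re-evaluating at (1.2500, -0.5833): F = (1.857536, 7.263717), so ‖F‖₂ = 7.4975.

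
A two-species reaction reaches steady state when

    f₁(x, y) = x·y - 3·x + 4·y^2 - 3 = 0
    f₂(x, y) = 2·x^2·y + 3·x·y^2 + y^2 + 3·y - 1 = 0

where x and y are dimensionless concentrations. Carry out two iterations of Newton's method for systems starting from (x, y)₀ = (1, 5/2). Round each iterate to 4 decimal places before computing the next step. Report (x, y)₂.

At (1, 5/2): F = (21.5000, 36.5000).
Jacobian J = [[y - 3, x + 8·y], [4·x·y + 3·y^2, 2·x^2 + 6·x·y + 2·y + 3]].
At the point, J = [[-0.5000, 21.0000], [28.7500, 25.0000]] (det J = -616.2500).
Solving J·Δ = −F gives Δ = (-0.3716, -1.0327).
Then the next iterate is (x, y)₁ = (0.6284, 1.4673).
Round to (0.6284, 1.4673) and repeat: F = (4.648728, 10.772481), J = [[-1.5327, 12.3668], [10.147113, 12.256681]].
Δ = (-0.5285, -0.4414), so (x, y)₂ = (0.0999, 1.0259).

(0.0999, 1.0259)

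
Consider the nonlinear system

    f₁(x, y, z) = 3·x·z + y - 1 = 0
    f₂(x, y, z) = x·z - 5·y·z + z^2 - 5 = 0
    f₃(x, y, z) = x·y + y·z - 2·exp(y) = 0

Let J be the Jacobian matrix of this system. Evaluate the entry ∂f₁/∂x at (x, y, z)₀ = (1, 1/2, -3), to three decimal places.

-9.000

∂f₁/∂x = 3·z.
At (1, 1/2, -3) this is -9.000.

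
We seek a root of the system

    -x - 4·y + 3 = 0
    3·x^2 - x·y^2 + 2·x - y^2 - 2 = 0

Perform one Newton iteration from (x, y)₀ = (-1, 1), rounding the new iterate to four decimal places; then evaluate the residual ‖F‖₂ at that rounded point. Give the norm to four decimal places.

At (-1, 1): F = (0.0000, -1.0000).
Jacobian J = [[-1, -4], [6·x - y^2 + 2, -2·x·y - 2·y]].
At the point, J = [[-1.0000, -4.0000], [-5.0000, 0.0000]] (det J = -20.0000).
Solving J·Δ = −F gives Δ = (-0.2000, 0.0500).
Then the next iterate is (x, y)₁ = (-1.2000, 1.0500).
Re-evaluating at (-1.2000, 1.0500): F = (0.0000, 0.1405), so ‖F‖₂ = 0.1405.

0.1405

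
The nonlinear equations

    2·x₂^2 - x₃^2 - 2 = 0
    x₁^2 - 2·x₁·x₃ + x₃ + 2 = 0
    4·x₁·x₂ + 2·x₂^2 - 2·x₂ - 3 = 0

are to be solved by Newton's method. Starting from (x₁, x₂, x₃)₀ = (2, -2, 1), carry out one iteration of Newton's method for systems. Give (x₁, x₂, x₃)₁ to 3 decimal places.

At (2, -2, 1): F = (5.000, 3.000, -7.000).
Jacobian J = [[0, 4·x₂, -2·x₃], [2·x₁ - 2·x₃, 0, -2·x₁ + 1], [4·x₂, 4·x₁ + 4·x₂ - 2, 0]].
At the point, J = [[0.000, -8.000, -2.000], [2.000, 0.000, -3.000], [-8.000, -2.000, 0.000]] (det J = -184.000).
Solving J·Δ = −F gives Δ = (-1.011, 0.543, 0.326).
Then the next iterate is (x₁, x₂, x₃)₁ = (0.989, -1.457, 1.326).

(0.989, -1.457, 1.326)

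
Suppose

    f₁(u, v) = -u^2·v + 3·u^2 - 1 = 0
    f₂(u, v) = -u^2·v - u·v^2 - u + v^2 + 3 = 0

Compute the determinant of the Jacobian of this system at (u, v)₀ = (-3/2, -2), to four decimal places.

159.0000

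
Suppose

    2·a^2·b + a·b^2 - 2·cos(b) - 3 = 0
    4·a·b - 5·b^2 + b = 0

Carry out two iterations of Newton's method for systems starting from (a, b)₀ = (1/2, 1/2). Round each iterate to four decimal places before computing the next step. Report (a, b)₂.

At (1/2, 1/2): F = (-4.380165, 0.2500).
Jacobian J = [[4·a·b + b^2, 2·a^2 + 2·a·b + 2·sin(b)], [4·b, 4·a - 10·b + 1]].
At the point, J = [[1.2500, 1.958851], [2.0000, -2.0000]] (det J = -6.417702).
Solving J·Δ = −F gives Δ = (1.2887, 1.4137).
Then the next iterate is (a, b)₁ = (1.7887, 1.9137).
Round to (1.7887, 1.9137) and repeat: F = (16.468675, -2.705398), J = [[17.354388, 15.128530], [7.6548, -10.9822]].
Δ = (-0.4567, -0.5647), so (a, b)₂ = (1.3320, 1.3490).

(1.3320, 1.3490)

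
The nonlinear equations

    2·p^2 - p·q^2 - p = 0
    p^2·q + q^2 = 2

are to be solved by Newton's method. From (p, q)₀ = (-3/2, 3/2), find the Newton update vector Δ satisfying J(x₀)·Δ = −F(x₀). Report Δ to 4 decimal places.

At (-3/2, 3/2): F = (9.3750, 3.6250).
Jacobian J = [[4·p - q^2 - 1, -2·p·q], [2·p·q, p^2 + 2·q]].
At the point, J = [[-9.2500, 4.5000], [-4.5000, 5.2500]] (det J = -28.3125).
Solving J·Δ = −F gives Δ = (1.1623, 0.3057).

(1.1623, 0.3057)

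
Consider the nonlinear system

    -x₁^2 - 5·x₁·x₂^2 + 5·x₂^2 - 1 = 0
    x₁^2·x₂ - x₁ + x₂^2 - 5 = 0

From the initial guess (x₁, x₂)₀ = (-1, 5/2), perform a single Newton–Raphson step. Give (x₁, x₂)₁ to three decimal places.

(-2.008, 0.700)

At (-1, 5/2): F = (60.500, 4.750).
Jacobian J = [[-2·x₁ - 5·x₂^2, -10·x₁·x₂ + 10·x₂], [2·x₁·x₂ - 1, x₁^2 + 2·x₂]].
At the point, J = [[-29.250, 50.000], [-6.000, 6.000]] (det J = 124.500).
Solving J·Δ = −F gives Δ = (-1.008, -1.800).
Then the next iterate is (x₁, x₂)₁ = (-2.008, 0.700).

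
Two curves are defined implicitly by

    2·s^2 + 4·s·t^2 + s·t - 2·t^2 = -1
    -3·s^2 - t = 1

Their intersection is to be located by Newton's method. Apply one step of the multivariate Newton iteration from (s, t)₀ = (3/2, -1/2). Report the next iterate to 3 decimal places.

(0.677, -0.341)

At (3/2, -1/2): F = (5.750, -7.250).
Jacobian J = [[4·s + 4·t^2 + t, 8·s·t + s - 4·t], [-6·s, -1]].
At the point, J = [[6.500, -2.500], [-9.000, -1.000]] (det J = -29.000).
Solving J·Δ = −F gives Δ = (-0.823, 0.159).
Then the next iterate is (s, t)₁ = (0.677, -0.341).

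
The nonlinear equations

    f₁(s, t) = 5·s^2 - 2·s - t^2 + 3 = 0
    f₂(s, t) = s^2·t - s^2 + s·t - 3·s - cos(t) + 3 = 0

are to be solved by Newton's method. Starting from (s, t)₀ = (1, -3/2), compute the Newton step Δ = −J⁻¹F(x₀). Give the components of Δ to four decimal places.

(-0.4373, -0.0838)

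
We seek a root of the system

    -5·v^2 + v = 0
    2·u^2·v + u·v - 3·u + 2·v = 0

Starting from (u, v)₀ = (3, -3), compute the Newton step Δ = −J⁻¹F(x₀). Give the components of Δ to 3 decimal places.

At (3, -3): F = (-48.000, -78.000).
Jacobian J = [[0, -10·v + 1], [4·u·v + v - 3, 2·u^2 + u + 2]].
At the point, J = [[0.000, 31.000], [-42.000, 23.000]] (det J = 1302.000).
Solving J·Δ = −F gives Δ = (-1.009, 1.548).

(-1.009, 1.548)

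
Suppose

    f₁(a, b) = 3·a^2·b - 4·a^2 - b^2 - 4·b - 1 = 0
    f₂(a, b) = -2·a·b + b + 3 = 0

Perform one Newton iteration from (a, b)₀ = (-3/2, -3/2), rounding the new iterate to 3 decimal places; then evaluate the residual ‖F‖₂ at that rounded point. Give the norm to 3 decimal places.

4.221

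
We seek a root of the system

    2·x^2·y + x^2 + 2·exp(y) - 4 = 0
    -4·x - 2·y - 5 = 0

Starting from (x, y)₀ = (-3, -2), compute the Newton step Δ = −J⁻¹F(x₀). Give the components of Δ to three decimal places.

At (-3, -2): F = (-30.72933, 11.000).
Jacobian J = [[4·x·y + 2·x, 2·x^2 + 2·exp(y)], [-4, -2]].
At the point, J = [[18.000, 18.27067], [-4.000, -2.000]] (det J = 37.08268).
Solving J·Δ = −F gives Δ = (3.762, -2.025).

(3.762, -2.025)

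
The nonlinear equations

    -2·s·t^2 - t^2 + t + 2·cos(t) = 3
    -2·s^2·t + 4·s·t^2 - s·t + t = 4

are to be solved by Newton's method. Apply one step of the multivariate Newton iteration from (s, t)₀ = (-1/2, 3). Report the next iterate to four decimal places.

(-0.7083, 0.5341)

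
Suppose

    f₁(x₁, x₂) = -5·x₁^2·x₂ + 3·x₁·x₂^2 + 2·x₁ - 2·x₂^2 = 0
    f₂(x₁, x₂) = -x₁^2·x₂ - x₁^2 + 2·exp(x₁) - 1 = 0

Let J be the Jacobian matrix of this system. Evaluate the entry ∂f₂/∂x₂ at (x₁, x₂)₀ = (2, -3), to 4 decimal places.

-4.0000

∂f₂/∂x₂ = -x₁^2.
At (2, -3) this is -4.0000.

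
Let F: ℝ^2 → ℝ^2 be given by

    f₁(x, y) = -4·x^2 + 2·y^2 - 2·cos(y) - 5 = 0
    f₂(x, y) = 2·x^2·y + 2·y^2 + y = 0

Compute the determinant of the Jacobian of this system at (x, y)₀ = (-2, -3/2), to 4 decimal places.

143.9399

J = [[-8·x, 4·y + 2·sin(y)], [4·x·y, 2·x^2 + 4·y + 1]].
At the point, J = [[16.0000, -7.994990], [12.0000, 3.0000]].
det J = 143.9399.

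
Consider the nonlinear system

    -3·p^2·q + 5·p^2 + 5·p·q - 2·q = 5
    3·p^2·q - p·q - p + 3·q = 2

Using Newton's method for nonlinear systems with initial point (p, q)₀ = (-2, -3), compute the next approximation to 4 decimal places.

At (-2, -3): F = (87.0000, -51.0000).
Jacobian J = [[-6·p·q + 10·p + 5·q, -3·p^2 + 5·p - 2], [6·p·q - q - 1, 3·p^2 - p + 3]].
At the point, J = [[-71.0000, -24.0000], [38.0000, 17.0000]] (det J = -295.0000).
Solving J·Δ = −F gives Δ = (0.8644, 1.0678).
Then the next iterate is (p, q)₁ = (-1.1356, -1.9322).

(-1.1356, -1.9322)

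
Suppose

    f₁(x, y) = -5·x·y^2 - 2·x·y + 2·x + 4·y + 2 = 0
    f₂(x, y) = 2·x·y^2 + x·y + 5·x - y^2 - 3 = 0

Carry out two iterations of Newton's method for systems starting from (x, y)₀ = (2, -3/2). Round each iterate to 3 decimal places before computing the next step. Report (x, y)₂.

At (2, -3/2): F = (-16.500, 10.750).
Jacobian J = [[-5·y^2 - 2·y + 2, -10·x·y - 2·x + 4], [2·y^2 + y + 5, 4·x·y + x - 2·y]].
At the point, J = [[-6.250, 30.000], [8.000, -7.000]] (det J = -196.250).
Solving J·Δ = −F gives Δ = (-1.055, 0.330).
Then the next iterate is (x, y)₁ = (0.945, -1.170).
Round to (0.945, -1.170) and repeat: F = (-5.04675, 1.83767), J = [[-2.50450, 13.16650], [6.56780, -1.13760]].
Δ = (-0.221, 0.341), so (x, y)₂ = (0.724, -0.829).

(0.724, -0.829)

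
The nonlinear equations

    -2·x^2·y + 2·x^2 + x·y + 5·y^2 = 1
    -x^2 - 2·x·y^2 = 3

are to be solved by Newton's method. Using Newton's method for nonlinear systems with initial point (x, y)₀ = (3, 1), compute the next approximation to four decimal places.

(-0.3462, 1.7308)

At (3, 1): F = (7.0000, -18.0000).
Jacobian J = [[-4·x·y + 4·x + y, -2·x^2 + x + 10·y], [-2·x - 2·y^2, -4·x·y]].
At the point, J = [[1.0000, -5.0000], [-8.0000, -12.0000]] (det J = -52.0000).
Solving J·Δ = −F gives Δ = (-3.3462, 0.7308).
Then the next iterate is (x, y)₁ = (-0.3462, 1.7308).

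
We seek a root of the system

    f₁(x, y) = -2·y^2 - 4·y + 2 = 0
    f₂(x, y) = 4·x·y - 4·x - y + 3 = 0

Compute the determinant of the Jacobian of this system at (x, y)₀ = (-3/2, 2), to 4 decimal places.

J = [[0, -4·y - 4], [4·y - 4, 4·x - 1]].
At the point, J = [[0.0000, -12.0000], [4.0000, -7.0000]].
det J = 48.0000.

48.0000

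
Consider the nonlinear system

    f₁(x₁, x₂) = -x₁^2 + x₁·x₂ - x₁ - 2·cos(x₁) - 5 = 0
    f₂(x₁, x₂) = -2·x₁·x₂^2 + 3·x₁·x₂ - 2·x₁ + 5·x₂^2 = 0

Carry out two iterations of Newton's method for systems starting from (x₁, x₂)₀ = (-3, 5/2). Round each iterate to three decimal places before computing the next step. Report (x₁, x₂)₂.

At (-3, 5/2): F = (-16.52002, 52.250).
Jacobian J = [[-2·x₁ + x₂ + 2·sin(x₁) - 1, x₁], [-2·x₂^2 + 3·x₂ - 2, -4·x₁·x₂ + 3·x₁ + 10·x₂]].
At the point, J = [[7.21776, -3.000], [-7.000, 46.000]] (det J = 311.01696).
Solving J·Δ = −F gives Δ = (1.939, -0.841).
Then the next iterate is (x₁, x₂)₁ = (-1.061, 1.659).
Round to (-1.061, 1.659) and repeat: F = (-7.80092, 16.44315), J = [[1.03531, -1.061], [-2.52756, 20.44780]].
Δ = (7.684, 0.146), so (x₁, x₂)₂ = (6.623, 1.805).

(6.623, 1.805)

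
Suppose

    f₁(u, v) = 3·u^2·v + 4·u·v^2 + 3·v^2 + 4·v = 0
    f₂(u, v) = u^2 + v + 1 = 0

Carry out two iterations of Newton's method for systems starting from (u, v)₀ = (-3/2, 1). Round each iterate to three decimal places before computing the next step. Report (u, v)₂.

(2.124, -0.318)

At (-3/2, 1): F = (7.750, 4.250).
Jacobian J = [[6·u·v + 4·v^2, 3·u^2 + 8·u·v + 6·v + 4], [2·u, 1]].
At the point, J = [[-5.000, 4.750], [-3.000, 1.000]] (det J = 9.250).
Solving J·Δ = −F gives Δ = (1.345, -0.216).
Then the next iterate is (u, v)₁ = (-0.155, 0.784).
Round to (-0.155, 0.784) and repeat: F = (4.65539, 1.80802), J = [[1.72950, 7.80391], [-0.310, 1.000]].
Δ = (2.279, -1.102), so (u, v)₂ = (2.124, -0.318).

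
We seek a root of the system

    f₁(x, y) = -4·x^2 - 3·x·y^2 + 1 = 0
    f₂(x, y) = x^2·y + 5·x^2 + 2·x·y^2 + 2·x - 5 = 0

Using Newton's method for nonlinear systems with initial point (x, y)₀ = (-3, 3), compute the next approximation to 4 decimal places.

(-1.9831, 2.2046)

At (-3, 3): F = (46.0000, 7.0000).
Jacobian J = [[-8·x - 3·y^2, -6·x·y], [2·x·y + 10·x + 2·y^2 + 2, x^2 + 4·x·y]].
At the point, J = [[-3.0000, 54.0000], [-28.0000, -27.0000]] (det J = 1593.0000).
Solving J·Δ = −F gives Δ = (1.0169, -0.7954).
Then the next iterate is (x, y)₁ = (-1.9831, 2.2046).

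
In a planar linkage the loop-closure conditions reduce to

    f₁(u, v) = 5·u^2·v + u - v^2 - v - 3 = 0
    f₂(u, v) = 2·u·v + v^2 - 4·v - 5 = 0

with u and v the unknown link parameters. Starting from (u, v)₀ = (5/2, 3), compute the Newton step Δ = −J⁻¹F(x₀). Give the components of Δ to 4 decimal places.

(-1.0323, -0.1151)

At (5/2, 3): F = (81.2500, 7.0000).
Jacobian J = [[10·u·v + 1, 5·u^2 - 2·v - 1], [2·v, 2·u + 2·v - 4]].
At the point, J = [[76.0000, 24.2500], [6.0000, 7.0000]] (det J = 386.5000).
Solving J·Δ = −F gives Δ = (-1.0323, -0.1151).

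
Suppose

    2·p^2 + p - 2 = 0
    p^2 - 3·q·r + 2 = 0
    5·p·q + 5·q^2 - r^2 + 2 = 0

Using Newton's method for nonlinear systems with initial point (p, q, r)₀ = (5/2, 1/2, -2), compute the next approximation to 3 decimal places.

At (5/2, 1/2, -2): F = (13.000, 11.250, 5.500).
Jacobian J = [[4·p + 1, 0, 0], [2·p, -3·r, -3·q], [5·q, 5·p + 10·q, -2·r]].
At the point, J = [[11.000, 0.000, 0.000], [5.000, 6.000, -1.500], [2.500, 17.500, 4.000]] (det J = 552.750).
Solving J·Δ = −F gives Δ = (-1.182, -0.501, 1.556).
Then the next iterate is (p, q, r)₁ = (1.318, -0.001, -0.444).

(1.318, -0.001, -0.444)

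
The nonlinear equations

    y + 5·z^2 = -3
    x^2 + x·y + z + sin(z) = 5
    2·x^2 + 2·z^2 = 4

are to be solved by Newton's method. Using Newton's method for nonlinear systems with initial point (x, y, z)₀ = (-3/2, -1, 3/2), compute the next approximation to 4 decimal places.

At (-3/2, -1, 3/2): F = (13.2500, 1.247495, 5.0000).
Jacobian J = [[0, 1, 10·z], [2·x + y, x, cos(z) + 1], [4·x, 0, 4·z]].
At the point, J = [[0.0000, 1.0000, 15.0000], [-4.0000, -1.5000, 1.070737], [-6.0000, 0.0000, 6.0000]] (det J = -117.424423).
Solving J·Δ = −F gives Δ = (-0.0756, 0.3845, -0.9090).
Then the next iterate is (x, y, z)₁ = (-1.5756, -0.6155, 0.5910).

(-1.5756, -0.6155, 0.5910)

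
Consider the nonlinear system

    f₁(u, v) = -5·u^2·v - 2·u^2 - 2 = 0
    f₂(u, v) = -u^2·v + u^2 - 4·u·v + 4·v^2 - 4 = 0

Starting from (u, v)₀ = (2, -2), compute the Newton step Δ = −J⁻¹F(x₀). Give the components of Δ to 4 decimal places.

(-0.0806, 1.3710)

At (2, -2): F = (30.0000, 40.0000).
Jacobian J = [[-10·u·v - 4·u, -5·u^2], [-2·u·v + 2·u - 4·v, -u^2 - 4·u + 8·v]].
At the point, J = [[32.0000, -20.0000], [20.0000, -28.0000]] (det J = -496.0000).
Solving J·Δ = −F gives Δ = (-0.0806, 1.3710).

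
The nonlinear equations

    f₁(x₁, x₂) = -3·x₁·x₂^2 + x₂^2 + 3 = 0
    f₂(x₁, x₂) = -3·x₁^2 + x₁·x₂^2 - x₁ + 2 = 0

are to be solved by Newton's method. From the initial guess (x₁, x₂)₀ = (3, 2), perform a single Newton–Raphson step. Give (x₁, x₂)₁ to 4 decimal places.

At (3, 2): F = (-29.0000, -16.0000).
Jacobian J = [[-3·x₂^2, -6·x₁·x₂ + 2·x₂], [-6·x₁ + x₂^2 - 1, 2·x₁·x₂]].
At the point, J = [[-12.0000, -32.0000], [-15.0000, 12.0000]] (det J = -624.0000).
Solving J·Δ = −F gives Δ = (-1.3782, -0.3894).
Then the next iterate is (x₁, x₂)₁ = (1.6218, 1.6106).

(1.6218, 1.6106)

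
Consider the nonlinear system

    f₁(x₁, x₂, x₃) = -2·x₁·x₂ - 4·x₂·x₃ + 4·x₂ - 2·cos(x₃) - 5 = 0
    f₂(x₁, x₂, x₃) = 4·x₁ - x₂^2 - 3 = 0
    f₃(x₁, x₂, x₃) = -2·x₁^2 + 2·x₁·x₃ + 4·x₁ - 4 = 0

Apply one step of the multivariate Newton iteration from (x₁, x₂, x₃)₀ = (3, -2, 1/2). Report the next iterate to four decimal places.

(2.0951, -2.3451, 0.6110)

At (3, -2, 1/2): F = (1.244835, 5.0000, -7.0000).
Jacobian J = [[-2·x₂, -2·x₁ - 4·x₃ + 4, -4·x₂ + 2·sin(x₃)], [4, -2·x₂, 0], [-4·x₁ + 2·x₃ + 4, 0, 2·x₁]].
At the point, J = [[4.0000, -4.0000, 8.958851], [4.0000, 4.0000, 0.0000], [-7.0000, 0.0000, 6.0000]] (det J = 442.847830).
Solving J·Δ = −F gives Δ = (-0.9049, -0.3451, 0.1110).
Then the next iterate is (x₁, x₂, x₃)₁ = (2.0951, -2.3451, 0.6110).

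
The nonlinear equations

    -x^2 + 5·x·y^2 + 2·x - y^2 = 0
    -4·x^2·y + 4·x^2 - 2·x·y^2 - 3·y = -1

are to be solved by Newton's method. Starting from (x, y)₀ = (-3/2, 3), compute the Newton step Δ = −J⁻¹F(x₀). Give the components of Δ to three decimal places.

(0.725, -0.892)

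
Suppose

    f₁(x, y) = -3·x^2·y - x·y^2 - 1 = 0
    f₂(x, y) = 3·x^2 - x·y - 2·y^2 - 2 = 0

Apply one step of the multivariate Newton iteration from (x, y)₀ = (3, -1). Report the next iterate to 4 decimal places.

(1.6322, -1.0120)

At (3, -1): F = (23.0000, 26.0000).
Jacobian J = [[-6·x·y - y^2, -3·x^2 - 2·x·y], [6·x - y, -x - 4·y]].
At the point, J = [[17.0000, -21.0000], [19.0000, 1.0000]] (det J = 416.0000).
Solving J·Δ = −F gives Δ = (-1.3678, -0.0120).
Then the next iterate is (x, y)₁ = (1.6322, -1.0120).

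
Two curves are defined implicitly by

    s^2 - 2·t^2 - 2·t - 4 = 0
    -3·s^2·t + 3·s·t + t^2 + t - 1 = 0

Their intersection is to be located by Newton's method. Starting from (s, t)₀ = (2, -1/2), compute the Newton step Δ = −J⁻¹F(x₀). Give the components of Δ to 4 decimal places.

(-0.1250, 0.1979)

At (2, -1/2): F = (0.5000, 1.7500).
Jacobian J = [[2·s, -4·t - 2], [-6·s·t + 3·t, -3·s^2 + 3·s + 2·t + 1]].
At the point, J = [[4.0000, 0.0000], [4.5000, -6.0000]] (det J = -24.0000).
Solving J·Δ = −F gives Δ = (-0.1250, 0.1979).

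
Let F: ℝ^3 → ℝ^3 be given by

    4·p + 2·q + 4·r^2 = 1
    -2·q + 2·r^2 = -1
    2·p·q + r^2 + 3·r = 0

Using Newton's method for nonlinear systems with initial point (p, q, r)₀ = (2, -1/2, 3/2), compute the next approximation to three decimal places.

(1.250, -0.333, 0.472)

At (2, -1/2, 3/2): F = (15.000, 6.500, 4.750).
Jacobian J = [[4, 2, 8·r], [0, -2, 4·r], [2·q, 2·p, 2·r + 3]].
At the point, J = [[4.000, 2.000, 12.000], [0.000, -2.000, 6.000], [-1.000, 4.000, 6.000]] (det J = -180.000).
Solving J·Δ = −F gives Δ = (-0.750, 0.167, -1.028).
Then the next iterate is (p, q, r)₁ = (1.250, -0.333, 0.472).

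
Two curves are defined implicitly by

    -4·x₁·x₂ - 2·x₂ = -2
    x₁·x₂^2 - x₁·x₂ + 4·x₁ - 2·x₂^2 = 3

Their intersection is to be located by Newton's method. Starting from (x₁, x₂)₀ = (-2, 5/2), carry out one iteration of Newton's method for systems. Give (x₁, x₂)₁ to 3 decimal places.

(-1.101, 1.165)

At (-2, 5/2): F = (17.000, -31.000).
Jacobian J = [[-4·x₂, -4·x₁ - 2], [x₂^2 - x₂ + 4, 2·x₁·x₂ - x₁ - 4·x₂]].
At the point, J = [[-10.000, 6.000], [7.750, -18.000]] (det J = 133.500).
Solving J·Δ = −F gives Δ = (0.899, -1.335).
Then the next iterate is (x₁, x₂)₁ = (-1.101, 1.165).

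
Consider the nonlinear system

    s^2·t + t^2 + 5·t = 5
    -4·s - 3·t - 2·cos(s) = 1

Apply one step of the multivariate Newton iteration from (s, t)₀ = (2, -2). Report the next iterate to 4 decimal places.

(0.0566, -1.3094)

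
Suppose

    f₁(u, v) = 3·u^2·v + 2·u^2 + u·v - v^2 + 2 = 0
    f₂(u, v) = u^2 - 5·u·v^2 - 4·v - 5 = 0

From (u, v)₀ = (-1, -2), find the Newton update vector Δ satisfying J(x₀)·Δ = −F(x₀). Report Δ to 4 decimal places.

(-4.0000, 4.6667)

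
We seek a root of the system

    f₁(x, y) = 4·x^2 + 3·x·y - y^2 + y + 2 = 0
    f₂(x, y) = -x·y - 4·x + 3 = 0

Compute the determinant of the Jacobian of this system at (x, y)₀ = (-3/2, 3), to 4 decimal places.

-71.0000

J = [[8·x + 3·y, 3·x - 2·y + 1], [-y - 4, -x]].
At the point, J = [[-3.0000, -9.5000], [-7.0000, 1.5000]].
det J = -71.0000.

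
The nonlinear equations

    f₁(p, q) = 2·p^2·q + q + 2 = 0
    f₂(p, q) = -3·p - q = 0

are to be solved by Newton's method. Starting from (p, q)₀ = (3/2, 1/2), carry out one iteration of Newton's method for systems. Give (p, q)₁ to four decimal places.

At (3/2, 1/2): F = (4.7500, -5.0000).
Jacobian J = [[4·p·q, 2·p^2 + 1], [-3, -1]].
At the point, J = [[3.0000, 5.5000], [-3.0000, -1.0000]] (det J = 13.5000).
Solving J·Δ = −F gives Δ = (-1.6852, 0.0556).
Then the next iterate is (p, q)₁ = (-0.1852, 0.5556).

(-0.1852, 0.5556)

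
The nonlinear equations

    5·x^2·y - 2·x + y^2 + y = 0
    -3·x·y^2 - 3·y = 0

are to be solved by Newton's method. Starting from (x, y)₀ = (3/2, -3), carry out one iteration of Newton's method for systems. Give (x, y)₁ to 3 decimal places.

(0.936, -2.322)

At (3/2, -3): F = (-30.750, -31.500).
Jacobian J = [[10·x·y - 2, 5·x^2 + 2·y + 1], [-3·y^2, -6·x·y - 3]].
At the point, J = [[-47.000, 6.250], [-27.000, 24.000]] (det J = -959.250).
Solving J·Δ = −F gives Δ = (-0.564, 0.678).
Then the next iterate is (x, y)₁ = (0.936, -2.322).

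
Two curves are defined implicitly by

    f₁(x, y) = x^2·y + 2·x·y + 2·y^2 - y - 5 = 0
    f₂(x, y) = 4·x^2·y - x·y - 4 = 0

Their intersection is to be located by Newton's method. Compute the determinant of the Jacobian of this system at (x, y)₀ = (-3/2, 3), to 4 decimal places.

368.2500

J = [[2·x·y + 2·y, x^2 + 2·x + 4·y - 1], [8·x·y - y, 4·x^2 - x]].
At the point, J = [[-3.0000, 10.2500], [-39.0000, 10.5000]].
det J = 368.2500.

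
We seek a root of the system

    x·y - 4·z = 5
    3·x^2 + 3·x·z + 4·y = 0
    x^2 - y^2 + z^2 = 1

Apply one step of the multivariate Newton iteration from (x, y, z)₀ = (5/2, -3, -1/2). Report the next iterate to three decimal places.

(-8.266, 8.680, 12.250)

At (5/2, -3, -1/2): F = (-10.500, 3.000, -3.500).
Jacobian J = [[y, x, -4], [6·x + 3·z, 4, 3·x], [2·x, -2·y, 2·z]].
At the point, J = [[-3.000, 2.500, -4.000], [13.500, 4.000, 7.500], [5.000, 6.000, -1.000]] (det J = 30.500).
Solving J·Δ = −F gives Δ = (-10.766, 11.680, 12.750).
Then the next iterate is (x, y, z)₁ = (-8.266, 8.680, 12.250).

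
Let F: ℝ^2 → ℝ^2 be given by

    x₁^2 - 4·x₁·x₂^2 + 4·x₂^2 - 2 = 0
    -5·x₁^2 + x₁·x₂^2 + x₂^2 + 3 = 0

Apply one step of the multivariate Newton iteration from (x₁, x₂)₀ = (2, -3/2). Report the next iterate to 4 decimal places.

(1.2791, -1.2171)

At (2, -3/2): F = (-7.0000, -10.2500).
Jacobian J = [[2·x₁ - 4·x₂^2, -8·x₁·x₂ + 8·x₂], [-10·x₁ + x₂^2, 2·x₁·x₂ + 2·x₂]].
At the point, J = [[-5.0000, 12.0000], [-17.7500, -9.0000]] (det J = 258.0000).
Solving J·Δ = −F gives Δ = (-0.7209, 0.2829).
Then the next iterate is (x₁, x₂)₁ = (1.2791, -1.2171).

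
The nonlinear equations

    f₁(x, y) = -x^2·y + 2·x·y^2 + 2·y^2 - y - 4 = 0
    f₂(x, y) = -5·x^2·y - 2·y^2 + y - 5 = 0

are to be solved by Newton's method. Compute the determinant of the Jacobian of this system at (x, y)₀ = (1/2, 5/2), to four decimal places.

J = [[-2·x·y + 2·y^2, -x^2 + 4·x·y + 4·y - 1], [-10·x·y, -5·x^2 - 4·y + 1]].
At the point, J = [[10.0000, 13.7500], [-12.5000, -10.2500]].
det J = 69.3750.

69.3750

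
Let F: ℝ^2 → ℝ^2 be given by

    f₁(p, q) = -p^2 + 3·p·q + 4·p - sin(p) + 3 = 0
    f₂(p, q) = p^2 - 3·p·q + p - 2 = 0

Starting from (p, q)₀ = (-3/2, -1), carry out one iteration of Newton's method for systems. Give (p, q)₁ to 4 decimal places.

(-0.3837, 0.0297)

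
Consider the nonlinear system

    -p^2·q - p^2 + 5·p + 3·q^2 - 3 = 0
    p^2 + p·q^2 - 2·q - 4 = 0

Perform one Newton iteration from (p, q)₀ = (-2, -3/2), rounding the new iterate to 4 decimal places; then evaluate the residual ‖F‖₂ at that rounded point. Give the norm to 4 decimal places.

37.8988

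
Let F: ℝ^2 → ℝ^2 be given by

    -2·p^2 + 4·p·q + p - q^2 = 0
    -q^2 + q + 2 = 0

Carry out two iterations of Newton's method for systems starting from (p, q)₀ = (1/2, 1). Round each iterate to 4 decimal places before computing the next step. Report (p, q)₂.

At (1/2, 1): F = (1.0000, 2.0000).
Jacobian J = [[-4·p + 4·q + 1, 4·p - 2·q], [0, -2·q + 1]].
At the point, J = [[3.0000, 0.0000], [0.0000, -1.0000]] (det J = -3.0000).
Solving J·Δ = −F gives Δ = (-0.3333, 2.0000).
Then the next iterate is (p, q)₁ = (0.1667, 3.0000).
Round to (0.1667, 3.0000) and repeat: F = (-6.888478, -4.0000), J = [[12.3332, -5.3332], [0.0000, -5.0000]].
Δ = (0.2126, -0.8000), so (p, q)₂ = (0.3793, 2.2000).

(0.3793, 2.2000)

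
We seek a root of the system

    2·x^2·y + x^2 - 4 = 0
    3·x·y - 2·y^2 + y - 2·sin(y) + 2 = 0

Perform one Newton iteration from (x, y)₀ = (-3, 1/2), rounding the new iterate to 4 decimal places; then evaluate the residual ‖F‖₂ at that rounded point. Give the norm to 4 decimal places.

3.2984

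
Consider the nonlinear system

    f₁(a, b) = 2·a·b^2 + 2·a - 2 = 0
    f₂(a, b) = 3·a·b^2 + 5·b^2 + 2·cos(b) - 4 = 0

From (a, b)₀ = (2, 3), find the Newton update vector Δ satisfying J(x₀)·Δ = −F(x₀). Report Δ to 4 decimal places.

(-0.3974, -1.2522)

At (2, 3): F = (38.0000, 93.020015).
Jacobian J = [[2·b^2 + 2, 4·a·b], [3·b^2, 6·a·b + 10·b - 2·sin(b)]].
At the point, J = [[20.0000, 24.0000], [27.0000, 65.717760]] (det J = 666.355200).
Solving J·Δ = −F gives Δ = (-0.3974, -1.2522).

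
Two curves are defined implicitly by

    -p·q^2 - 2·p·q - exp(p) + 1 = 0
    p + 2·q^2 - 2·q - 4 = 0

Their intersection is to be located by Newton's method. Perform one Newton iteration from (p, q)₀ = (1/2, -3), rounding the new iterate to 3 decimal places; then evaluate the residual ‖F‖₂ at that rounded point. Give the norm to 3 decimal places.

4.383

At (1/2, -3): F = (-2.14872, 20.500).
Jacobian J = [[-q^2 - 2·q - exp(p), -2·p·q - 2·p], [1, 4·q - 2]].
At the point, J = [[-4.64872, 2.000], [1.000, -14.000]] (det J = 63.08210).
Solving J·Δ = −F gives Δ = (0.173, 1.477).
Then the next iterate is (p, q)₁ = (0.673, -1.523).
Re-evaluating at (0.673, -1.523): F = (-0.47119, 4.35806), so ‖F‖₂ = 4.383.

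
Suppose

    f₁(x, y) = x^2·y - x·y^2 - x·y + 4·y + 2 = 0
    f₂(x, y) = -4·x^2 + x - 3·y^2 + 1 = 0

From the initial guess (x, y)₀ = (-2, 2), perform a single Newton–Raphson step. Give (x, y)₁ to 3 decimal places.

At (-2, 2): F = (30.000, -29.000).
Jacobian J = [[2·x·y - y^2 - y, x^2 - 2·x·y - x + 4], [-8·x + 1, -6·y]].
At the point, J = [[-14.000, 18.000], [17.000, -12.000]] (det J = -138.000).
Solving J·Δ = −F gives Δ = (1.174, -0.754).
Then the next iterate is (x, y)₁ = (-0.826, 1.246).

(-0.826, 1.246)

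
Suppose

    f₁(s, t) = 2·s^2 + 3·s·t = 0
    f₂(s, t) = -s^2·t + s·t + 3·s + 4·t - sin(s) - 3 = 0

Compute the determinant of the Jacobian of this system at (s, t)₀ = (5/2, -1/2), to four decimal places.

-41.3836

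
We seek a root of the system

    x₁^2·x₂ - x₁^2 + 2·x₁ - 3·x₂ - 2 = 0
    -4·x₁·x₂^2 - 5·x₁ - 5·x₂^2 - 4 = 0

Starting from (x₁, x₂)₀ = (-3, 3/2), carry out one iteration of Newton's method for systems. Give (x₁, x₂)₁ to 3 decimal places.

At (-3, 3/2): F = (-8.000, 26.750).
Jacobian J = [[2·x₁·x₂ - 2·x₁ + 2, x₁^2 - 3], [-4·x₂^2 - 5, -8·x₁·x₂ - 10·x₂]].
At the point, J = [[-1.000, 6.000], [-14.000, 21.000]] (det J = 63.000).
Solving J·Δ = −F gives Δ = (5.214, 2.202).
Then the next iterate is (x₁, x₂)₁ = (2.214, 3.702).

(2.214, 3.702)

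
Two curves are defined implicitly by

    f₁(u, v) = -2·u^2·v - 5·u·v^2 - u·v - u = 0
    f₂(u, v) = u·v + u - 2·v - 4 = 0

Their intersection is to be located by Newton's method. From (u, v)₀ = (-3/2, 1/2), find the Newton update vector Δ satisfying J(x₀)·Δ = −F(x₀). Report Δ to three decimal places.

(3.418, -0.607)

At (-3/2, 1/2): F = (1.875, -7.250).
Jacobian J = [[-4·u·v - 5·v^2 - v - 1, -2·u^2 - 10·u·v - u], [v + 1, u - 2]].
At the point, J = [[0.250, 4.500], [1.500, -3.500]] (det J = -7.625).
Solving J·Δ = −F gives Δ = (3.418, -0.607).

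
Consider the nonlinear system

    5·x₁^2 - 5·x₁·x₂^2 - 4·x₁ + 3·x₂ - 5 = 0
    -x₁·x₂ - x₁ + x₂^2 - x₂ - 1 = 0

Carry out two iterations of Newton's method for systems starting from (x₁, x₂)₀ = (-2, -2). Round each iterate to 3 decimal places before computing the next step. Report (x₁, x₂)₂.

(-1.209, -0.165)

At (-2, -2): F = (57.000, 3.000).
Jacobian J = [[10·x₁ - 5·x₂^2 - 4, -10·x₁·x₂ + 3], [-x₂ - 1, -x₁ + 2·x₂ - 1]].
At the point, J = [[-44.000, -37.000], [1.000, -3.000]] (det J = 169.000).
Solving J·Δ = −F gives Δ = (0.355, 1.118).
Then the next iterate is (x₁, x₂)₁ = (-1.645, -0.882).
Round to (-1.645, -0.882) and repeat: F = (18.86255, 0.85403), J = [[-24.33962, -11.50890], [-0.118, -1.119]].
Δ = (0.436, 0.717), so (x₁, x₂)₂ = (-1.209, -0.165).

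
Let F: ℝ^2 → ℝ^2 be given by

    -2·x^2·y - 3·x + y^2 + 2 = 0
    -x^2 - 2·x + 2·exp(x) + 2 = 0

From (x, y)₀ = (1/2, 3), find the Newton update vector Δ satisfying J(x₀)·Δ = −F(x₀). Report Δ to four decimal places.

(-13.6075, -23.7213)

At (1/2, 3): F = (8.0000, 4.047443).
Jacobian J = [[-4·x·y - 3, -2·x^2 + 2·y], [-2·x + 2·exp(x) - 2, 0]].
At the point, J = [[-9.0000, 5.5000], [0.297443, 0.0000]] (det J = -1.635934).
Solving J·Δ = −F gives Δ = (-13.6075, -23.7213).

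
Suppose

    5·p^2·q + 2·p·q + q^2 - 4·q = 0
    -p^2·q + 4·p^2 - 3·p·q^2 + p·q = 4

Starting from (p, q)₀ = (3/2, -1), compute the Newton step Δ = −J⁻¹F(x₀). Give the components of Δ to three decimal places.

(-0.375, 0.348)

At (3/2, -1): F = (-9.250, 1.250).
Jacobian J = [[10·p·q + 2·q, 5·p^2 + 2·p + 2·q - 4], [-2·p·q + 8·p - 3·q^2 + q, -p^2 - 6·p·q + p]].
At the point, J = [[-17.000, 8.250], [11.000, 8.250]] (det J = -231.000).
Solving J·Δ = −F gives Δ = (-0.375, 0.348).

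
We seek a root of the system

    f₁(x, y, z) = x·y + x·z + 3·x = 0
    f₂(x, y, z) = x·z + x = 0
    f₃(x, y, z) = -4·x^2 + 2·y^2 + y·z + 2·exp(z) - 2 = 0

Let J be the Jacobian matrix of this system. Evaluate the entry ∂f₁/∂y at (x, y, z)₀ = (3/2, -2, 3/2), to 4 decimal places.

∂f₁/∂y = x.
At (3/2, -2, 3/2) this is 1.5000.

1.5000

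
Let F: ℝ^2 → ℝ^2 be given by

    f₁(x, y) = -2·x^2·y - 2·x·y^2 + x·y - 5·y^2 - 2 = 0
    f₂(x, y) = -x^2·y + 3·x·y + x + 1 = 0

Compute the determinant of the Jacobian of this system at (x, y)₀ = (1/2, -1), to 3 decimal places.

J = [[-4·x·y - 2·y^2 + y, -2·x^2 - 4·x·y + x - 10·y], [-2·x·y + 3·y + 1, -x^2 + 3·x]].
At the point, J = [[-1.000, 12.000], [-1.000, 1.250]].
det J = 10.750.

10.750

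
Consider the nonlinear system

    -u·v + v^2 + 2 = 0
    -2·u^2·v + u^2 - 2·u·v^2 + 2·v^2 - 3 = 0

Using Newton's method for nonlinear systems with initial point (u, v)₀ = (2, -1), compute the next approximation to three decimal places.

At (2, -1): F = (5.000, 7.000).
Jacobian J = [[-v, -u + 2·v], [-4·u·v + 2·u - 2·v^2, -2·u^2 - 4·u·v + 4·v]].
At the point, J = [[1.000, -4.000], [10.000, -4.000]] (det J = 36.000).
Solving J·Δ = −F gives Δ = (-0.222, 1.194).
Then the next iterate is (u, v)₁ = (1.778, 0.194).

(1.778, 0.194)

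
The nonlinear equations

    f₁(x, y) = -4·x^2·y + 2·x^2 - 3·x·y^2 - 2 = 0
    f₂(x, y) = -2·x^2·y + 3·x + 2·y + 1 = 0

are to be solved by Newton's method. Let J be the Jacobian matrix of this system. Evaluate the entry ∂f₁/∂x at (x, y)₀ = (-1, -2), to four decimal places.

∂f₁/∂x = -8·x·y + 4·x - 3·y^2.
At (-1, -2) this is -32.0000.

-32.0000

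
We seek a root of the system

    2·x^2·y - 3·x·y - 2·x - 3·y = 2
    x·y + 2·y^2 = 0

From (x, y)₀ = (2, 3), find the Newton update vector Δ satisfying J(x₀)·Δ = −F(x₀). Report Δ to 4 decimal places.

(0.5514, -1.8324)

At (2, 3): F = (-9.0000, 24.0000).
Jacobian J = [[4·x·y - 3·y - 2, 2·x^2 - 3·x - 3], [y, x + 4·y]].
At the point, J = [[13.0000, -1.0000], [3.0000, 14.0000]] (det J = 185.0000).
Solving J·Δ = −F gives Δ = (0.5514, -1.8324).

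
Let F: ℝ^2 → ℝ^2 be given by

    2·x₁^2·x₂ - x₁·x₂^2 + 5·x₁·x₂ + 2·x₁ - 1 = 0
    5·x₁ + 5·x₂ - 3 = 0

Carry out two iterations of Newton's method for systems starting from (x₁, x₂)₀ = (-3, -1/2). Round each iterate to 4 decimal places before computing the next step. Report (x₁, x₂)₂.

(-1.9429, 2.5429)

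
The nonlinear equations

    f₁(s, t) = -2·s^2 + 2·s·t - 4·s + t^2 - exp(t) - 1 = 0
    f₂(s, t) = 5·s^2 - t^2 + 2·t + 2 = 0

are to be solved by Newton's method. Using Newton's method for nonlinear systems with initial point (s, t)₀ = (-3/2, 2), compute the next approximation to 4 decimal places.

(-0.5501, 1.5008)

At (-3/2, 2): F = (-8.889056, 13.2500).
Jacobian J = [[-4·s + 2·t - 4, 2·s + 2·t - exp(t)], [10·s, -2·t + 2]].
At the point, J = [[6.0000, -6.389056], [-15.0000, -2.0000]] (det J = -107.835841).
Solving J·Δ = −F gives Δ = (0.9499, -0.4992).
Then the next iterate is (s, t)₁ = (-0.5501, 1.5008).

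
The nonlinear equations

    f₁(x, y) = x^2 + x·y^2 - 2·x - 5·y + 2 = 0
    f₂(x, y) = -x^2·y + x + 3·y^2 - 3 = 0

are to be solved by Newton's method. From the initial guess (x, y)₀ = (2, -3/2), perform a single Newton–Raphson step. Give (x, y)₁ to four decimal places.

(4.4253, 0.7098)

At (2, -3/2): F = (14.0000, 11.7500).
Jacobian J = [[2·x + y^2 - 2, 2·x·y - 5], [-2·x·y + 1, -x^2 + 6·y]].
At the point, J = [[4.2500, -11.0000], [7.0000, -13.0000]] (det J = 21.7500).
Solving J·Δ = −F gives Δ = (2.4253, 2.2098).
Then the next iterate is (x, y)₁ = (4.4253, 0.7098).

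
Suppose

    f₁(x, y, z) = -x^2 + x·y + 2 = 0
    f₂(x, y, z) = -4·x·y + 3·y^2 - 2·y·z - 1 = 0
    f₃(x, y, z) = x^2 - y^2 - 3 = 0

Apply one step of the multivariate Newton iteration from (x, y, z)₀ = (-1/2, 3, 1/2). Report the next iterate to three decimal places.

(-0.801, 1.092, -0.107)

At (-1/2, 3, 1/2): F = (0.250, 29.000, -11.750).
Jacobian J = [[-2·x + y, x, 0], [-4·y, -4·x + 6·y - 2·z, -2·y], [2·x, -2·y, 0]].
At the point, J = [[4.000, -0.500, 0.000], [-12.000, 19.000, -6.000], [-1.000, -6.000, 0.000]] (det J = -147.000).
Solving J·Δ = −F gives Δ = (-0.301, -1.908, -0.607).
Then the next iterate is (x, y, z)₁ = (-0.801, 1.092, -0.107).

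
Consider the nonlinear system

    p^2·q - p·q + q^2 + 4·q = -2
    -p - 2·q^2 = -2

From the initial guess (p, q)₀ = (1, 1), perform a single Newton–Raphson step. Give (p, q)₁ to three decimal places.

(12.000, -2.000)

At (1, 1): F = (7.000, -1.000).
Jacobian J = [[2·p·q - q, p^2 - p + 2·q + 4], [-1, -4·q]].
At the point, J = [[1.000, 6.000], [-1.000, -4.000]] (det J = 2.000).
Solving J·Δ = −F gives Δ = (11.000, -3.000).
Then the next iterate is (p, q)₁ = (12.000, -2.000).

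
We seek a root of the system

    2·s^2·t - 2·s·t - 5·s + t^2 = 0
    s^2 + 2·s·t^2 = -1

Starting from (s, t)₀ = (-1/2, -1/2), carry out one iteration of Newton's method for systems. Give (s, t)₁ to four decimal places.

At (-1/2, -1/2): F = (2.0000, 1.0000).
Jacobian J = [[4·s·t - 2·t - 5, 2·s^2 - 2·s + 2·t], [2·s + 2·t^2, 4·s·t]].
At the point, J = [[-3.0000, 0.5000], [-0.5000, 1.0000]] (det J = -2.7500).
Solving J·Δ = −F gives Δ = (0.5455, -0.7273).
Then the next iterate is (s, t)₁ = (0.0455, -1.2273).

(0.0455, -1.2273)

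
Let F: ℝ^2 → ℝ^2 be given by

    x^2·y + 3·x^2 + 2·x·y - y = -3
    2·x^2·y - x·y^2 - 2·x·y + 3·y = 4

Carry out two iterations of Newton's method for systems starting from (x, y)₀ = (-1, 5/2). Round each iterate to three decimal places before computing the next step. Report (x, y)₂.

(-0.016, 1.635)

At (-1, 5/2): F = (1.000, 19.750).
Jacobian J = [[2·x·y + 6·x + 2·y, x^2 + 2·x - 1], [4·x·y - y^2 - 2·y, 2·x^2 - 2·x·y - 2·x + 3]].
At the point, J = [[-6.000, -2.000], [-21.250, 12.000]] (det J = -114.500).
Solving J·Δ = −F gives Δ = (0.450, -0.849).
Then the next iterate is (x, y)₁ = (-0.550, 1.651).
Round to (-0.550, 1.651) and repeat: F = (0.93983, 5.26715), J = [[-1.81410, -1.79750], [-9.66000, 6.52110]].
Δ = (0.534, -0.016), so (x, y)₂ = (-0.016, 1.635).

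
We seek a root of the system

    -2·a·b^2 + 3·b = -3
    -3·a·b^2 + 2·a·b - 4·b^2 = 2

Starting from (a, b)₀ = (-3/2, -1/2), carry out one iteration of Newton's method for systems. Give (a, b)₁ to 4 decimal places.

(3.0000, -2.8571)

At (-3/2, -1/2): F = (2.2500, -0.3750).
Jacobian J = [[-2·b^2, -4·a·b + 3], [-3·b^2 + 2·b, -6·a·b + 2·a - 8·b]].
At the point, J = [[-0.5000, 0.0000], [-1.7500, -3.5000]] (det J = 1.7500).
Solving J·Δ = −F gives Δ = (4.5000, -2.3571).
Then the next iterate is (a, b)₁ = (3.0000, -2.8571).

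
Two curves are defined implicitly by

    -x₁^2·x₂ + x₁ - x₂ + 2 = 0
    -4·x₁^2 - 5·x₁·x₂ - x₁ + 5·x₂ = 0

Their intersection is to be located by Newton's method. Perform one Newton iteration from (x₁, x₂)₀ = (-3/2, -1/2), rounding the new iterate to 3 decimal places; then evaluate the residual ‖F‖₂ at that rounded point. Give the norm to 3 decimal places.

At (-3/2, -1/2): F = (2.125, -13.750).
Jacobian J = [[-2·x₁·x₂ + 1, -x₁^2 - 1], [-8·x₁ - 5·x₂ - 1, -5·x₁ + 5]].
At the point, J = [[-0.500, -3.250], [13.500, 12.500]] (det J = 37.625).
Solving J·Δ = −F gives Δ = (0.482, 0.580).
Then the next iterate is (x₁, x₂)₁ = (-1.018, 0.080).
Re-evaluating at (-1.018, 0.080): F = (0.81909, -2.32010), so ‖F‖₂ = 2.460.

2.460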